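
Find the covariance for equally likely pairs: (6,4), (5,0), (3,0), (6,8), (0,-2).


E[X]=4, E[Y]=2, E[XY]=72/5
Cov(X,Y) = E[XY] - E[X]E[Y] = 72/5 - 4*2 = 32/5

32/5


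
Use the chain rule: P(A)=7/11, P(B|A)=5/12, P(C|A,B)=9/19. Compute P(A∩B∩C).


P(A∩B∩C) = P(A) * P(B|A) * P(C|A∩B)
= 7/11 * 5/12 * 9/19
= 35/132 * 9/19 = 105/836

105/836


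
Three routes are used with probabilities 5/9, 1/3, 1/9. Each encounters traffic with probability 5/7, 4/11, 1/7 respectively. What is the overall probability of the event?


P(A) = P(A|B1)P(B1) + P(A|B2)P(B2) + P(A|B3)P(B3)
= 5/7*5/9 + 4/11*1/3 + 1/7*1/9
= 25/63 + 4/33 + 1/63 = 370/693

370/693


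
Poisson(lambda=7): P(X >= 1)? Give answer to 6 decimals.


P(X>=1) = 1 - P(X<=0) = 1 - (e^(-7)*7^0/0!)
≈ 1 - 0.0009118820 = 0.9990881180
≈ 0.999088

0.999088


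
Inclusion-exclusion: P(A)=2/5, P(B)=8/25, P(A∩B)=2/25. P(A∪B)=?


P(A∪B) = P(A) + P(B) - P(A∩B)
= 2/5 + 8/25 - 2/25 = 16/25

16/25


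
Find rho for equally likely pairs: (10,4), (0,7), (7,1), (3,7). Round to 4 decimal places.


Cov(X,Y) = -6.7500, Var(X) = 14.5000, Var(Y) = 6.1875
rho = Cov/(sqrt(VarX)*sqrt(VarY)) = -0.7126

-0.7126


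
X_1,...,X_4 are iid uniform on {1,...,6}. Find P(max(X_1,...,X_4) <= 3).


P(max <= 3) = P(all X_i <= 3) = (P(X_1 <= 3))^4
= (3/6)^4 = (1/2)^4 = 1/16

1/16


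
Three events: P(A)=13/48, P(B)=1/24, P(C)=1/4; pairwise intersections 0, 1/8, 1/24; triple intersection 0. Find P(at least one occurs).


P(A∪B∪C) = P(A)+P(B)+P(C) - P(AB)-P(AC)-P(BC) + P(ABC)
= 13/48+1/24+1/4 - 0-1/8-1/24 + 0
= 19/48

19/48


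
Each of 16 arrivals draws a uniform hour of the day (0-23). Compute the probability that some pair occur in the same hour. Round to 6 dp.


P(all different) = prod((24-i)/24 for i=0..15) = 0.001270
P(at least one match) = 1 - 0.001270 = 0.998730

0.998730


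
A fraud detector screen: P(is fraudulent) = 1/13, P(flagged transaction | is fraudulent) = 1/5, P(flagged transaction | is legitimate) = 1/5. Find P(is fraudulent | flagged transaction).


P(A) = P(A|B)P(B) + P(A|B')P(B') = 1/5*1/13 + 1/5*12/13 = 1/5
P(B|A) = P(A|B)P(B)/P(A) = (1/65)/(1/5) = 1/13

1/13


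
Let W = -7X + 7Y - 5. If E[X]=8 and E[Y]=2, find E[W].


E[-7X + 7Y - 5] = -7*E[X] + 7*E[Y] - 5
= (-7)*(8) + (7)*(2) + (-5)
= -56 + 14 - 5 = -47

-47


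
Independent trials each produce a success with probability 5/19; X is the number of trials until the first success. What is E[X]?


For geometric (trials until first success), E[X] = 1/p = 1/(5/19) = 19/5

19/5


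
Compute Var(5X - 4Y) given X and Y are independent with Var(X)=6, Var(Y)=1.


Independence => Cov(X,Y)=0
Var(5X - 4Y) = 5^2*Var(X) + (-4)^2*Var(Y)
= 25*6 + 16*1 = 166

166


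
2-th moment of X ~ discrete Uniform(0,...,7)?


E[X^2] = (1/8) * sum(x^2 for x=0..7)
= 140/8 = 35/2

35/2


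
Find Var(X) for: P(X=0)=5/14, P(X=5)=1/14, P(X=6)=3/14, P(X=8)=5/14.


E[X] = 9/2, E[X^2] = 453/14
Var(X) = E[X^2] - (E[X])^2 = 453/14 - (9/2)^2 = 339/28

339/28


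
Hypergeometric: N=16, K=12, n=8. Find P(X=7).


P(X=7) = C(12,7)*C(4,1) / C(16,8)
= 792*4 / 12870
= 3168/12870 = 16/65

16/65


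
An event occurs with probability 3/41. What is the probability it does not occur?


P(A') = 1 - P(A) = 1 - 3/41 = 38/41

38/41


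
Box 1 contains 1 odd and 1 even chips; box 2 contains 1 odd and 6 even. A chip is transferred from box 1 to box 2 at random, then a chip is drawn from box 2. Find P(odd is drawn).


P(transfer odd) = 1/2; P(transfer even) = 1/2
If odd transferred: Urn II has 2 odd of 8, so P(odd|odd moved) = 1/4
If even transferred: Urn II has 1 odd of 8, so P(odd|even moved) = 1/8
By total probability: P(odd) = 1/2*1/4 + 1/2*1/8 = 3/16

3/16


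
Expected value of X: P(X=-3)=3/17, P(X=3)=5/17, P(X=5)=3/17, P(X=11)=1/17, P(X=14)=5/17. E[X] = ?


E[X] = sum(x * P(x))
= -3*3/17 + 3*5/17 + 5*3/17 + 11*1/17 + 14*5/17
= 6

6


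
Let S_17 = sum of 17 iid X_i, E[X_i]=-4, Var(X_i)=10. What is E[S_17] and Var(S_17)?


E[S_n] = n*mu = 17*-4 = -68
Var(S_n) = n*sigma^2 = 17*10 = 170

E[S_17]=-68, Var(S_17)=170


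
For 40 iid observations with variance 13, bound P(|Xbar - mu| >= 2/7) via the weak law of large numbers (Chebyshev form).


Var(Xbar) = Var(X)/n = 13/40
Chebyshev: P(|Xbar-mu| >= 2/7) <= Var(Xbar)/(2/7)^2 = (13/40)/(4/49) = 637/160
Bound exceeds 1, so trivial bound: 1

1


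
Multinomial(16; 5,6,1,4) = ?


16! = 20922789888000
Denominator: 5!=120 * 6!=720 * 1!=1 * 4!=24
Coefficient = 20922789888000 / 2073600 = 10090080

10090080


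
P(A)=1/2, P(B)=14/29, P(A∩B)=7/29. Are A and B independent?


P(A)*P(B) = 1/2*14/29 = 7/29
P(A∩B) = 7/29, which equals P(A)P(B), so independent

Yes, A and B are independent


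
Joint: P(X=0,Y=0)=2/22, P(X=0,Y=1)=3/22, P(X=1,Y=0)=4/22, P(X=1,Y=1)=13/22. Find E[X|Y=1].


P(Y=1) = 16/22
E[X|Y=1] = (0*3 + 1*13)/16 = 13/16

13/16


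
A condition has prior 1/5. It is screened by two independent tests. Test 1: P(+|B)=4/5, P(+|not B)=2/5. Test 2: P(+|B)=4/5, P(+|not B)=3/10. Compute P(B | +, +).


After test 1: P(+) = 4/5*1/5 + 2/5*4/5 = 12/25
P(B|+) = (4/25)/(12/25) = 1/3
After test 2 (use post1 as new prior): P(+) = 4/5*1/3 + 3/10*2/3 = 7/15
P(B|+,+) = (4/15)/(7/15) = 4/7

4/7


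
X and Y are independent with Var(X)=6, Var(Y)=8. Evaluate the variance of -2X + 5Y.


Independence => Cov(X,Y)=0
Var(-2X + 5Y) = (-2)^2*Var(X) + 5^2*Var(Y)
= 4*6 + 25*8 = 224

224


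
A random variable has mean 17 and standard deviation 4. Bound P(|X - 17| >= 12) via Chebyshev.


k = 12/4 = 3
Chebyshev: P(|X-mu| >= k*sigma) <= 1/k^2 = 1/3^2 = 1/9

1/9


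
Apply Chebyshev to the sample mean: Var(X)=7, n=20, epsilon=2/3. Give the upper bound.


Var(Xbar) = Var(X)/n = 7/20
Chebyshev: P(|Xbar-mu| >= 2/3) <= Var(Xbar)/(2/3)^2 = (7/20)/(4/9) = 63/80

63/80


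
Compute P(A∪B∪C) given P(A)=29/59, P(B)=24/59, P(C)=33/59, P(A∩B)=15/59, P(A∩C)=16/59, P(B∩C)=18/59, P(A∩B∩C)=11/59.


P(A∪B∪C) = P(A)+P(B)+P(C) - P(AB)-P(AC)-P(BC) + P(ABC)
= 29/59+24/59+33/59 - 15/59-16/59-18/59 + 11/59
= 48/59

48/59


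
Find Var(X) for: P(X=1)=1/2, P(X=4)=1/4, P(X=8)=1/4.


E[X] = 7/2, E[X^2] = 41/2
Var(X) = E[X^2] - (E[X])^2 = 41/2 - (7/2)^2 = 33/4

33/4


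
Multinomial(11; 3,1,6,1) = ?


11! = 39916800
Denominator: 3!=6 * 1!=1 * 6!=720 * 1!=1
Coefficient = 39916800 / 4320 = 9240

9240


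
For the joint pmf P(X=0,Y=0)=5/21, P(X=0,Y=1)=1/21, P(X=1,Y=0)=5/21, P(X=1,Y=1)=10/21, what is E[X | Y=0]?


P(Y=0) = 10/21
E[X|Y=0] = (0*5 + 1*5)/10 = 5/10 = 1/2

1/2


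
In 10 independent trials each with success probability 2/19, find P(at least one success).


P(at least one) = 1 - P(none)
P(none) = (1 - 2/19)^10 = (17/19)^10 = 2015993900449/6131066257801
P(at least one) = 1 - 2015993900449/6131066257801 = 4115072357352/6131066257801

4115072357352/6131066257801


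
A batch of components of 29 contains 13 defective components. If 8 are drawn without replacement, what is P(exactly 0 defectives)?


P(X=0) = C(13,0)*C(16,8) / C(29,8)
= 1*12870 / 4292145
= 12870/4292145 = 2/667

2/667


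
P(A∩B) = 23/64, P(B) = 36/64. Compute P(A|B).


P(A|B) = P(A∩B)/P(B) = (23/64)/(36/64) = 23/36

23/36


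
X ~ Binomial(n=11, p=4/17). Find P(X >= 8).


P(X>=8) = P(X=8) + P(X=9) + P(X=10) + P(X=11)
= 23757127680/34271896307633 + 2436628480/34271896307633 + 149946368/34271896307633 + 4194304/34271896307633
= 26347896832/34271896307633

26347896832/34271896307633


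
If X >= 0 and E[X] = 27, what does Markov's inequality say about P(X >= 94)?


Markov: P(X >= a) <= E[X]/a
P(X >= 94) <= 27/94

27/94


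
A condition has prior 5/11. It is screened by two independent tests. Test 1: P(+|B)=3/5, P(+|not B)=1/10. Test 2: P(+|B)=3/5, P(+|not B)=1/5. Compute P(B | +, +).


After test 1: P(+) = 3/5*5/11 + 1/10*6/11 = 18/55
P(B|+) = (3/11)/(18/55) = 5/6
After test 2 (use post1 as new prior): P(+) = 3/5*5/6 + 1/5*1/6 = 8/15
P(B|+,+) = (1/2)/(8/15) = 15/16

15/16


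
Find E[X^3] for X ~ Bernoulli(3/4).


For Bernoulli: X in {0,1}
E[X^3] = 0^3*(1-3/4) + 1^3*3/4 = 3/4

3/4


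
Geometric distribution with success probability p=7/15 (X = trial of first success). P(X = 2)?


P(X=2) = (1-p)^1 * p = (8/15)^1 * 7/15
= 8/15 * 7/15 = 56/225

56/225


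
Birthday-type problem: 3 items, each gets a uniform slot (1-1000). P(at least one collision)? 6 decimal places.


P(all different) = prod((1000-i)/1000 for i=0..2) = 0.997002
P(at least one match) = 1 - 0.997002 = 0.002998

0.002998


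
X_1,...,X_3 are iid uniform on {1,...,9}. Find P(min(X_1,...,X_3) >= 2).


P(min >= 2) = P(all X_i >= 2) = (P(X_1 >= 2))^3
= (8/9)^3 = 512/729

512/729


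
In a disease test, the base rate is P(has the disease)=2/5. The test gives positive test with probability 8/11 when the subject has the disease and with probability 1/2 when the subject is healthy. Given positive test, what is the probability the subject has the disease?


P(A) = P(A|B)P(B) + P(A|B')P(B') = 8/11*2/5 + 1/2*3/5 = 13/22
P(B|A) = P(A|B)P(B)/P(A) = (16/55)/(13/22) = 32/65

32/65


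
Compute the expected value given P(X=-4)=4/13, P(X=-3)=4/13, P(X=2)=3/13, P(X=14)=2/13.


E[X] = sum(x * P(x))
= -4*4/13 - 3*4/13 + 2*3/13 + 14*2/13
= 6/13

6/13


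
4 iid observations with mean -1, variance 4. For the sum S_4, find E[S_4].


E[S_n] = n*E[X_1] = 4*-1 = -4

-4


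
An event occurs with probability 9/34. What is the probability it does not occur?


P(A') = 1 - P(A) = 1 - 9/34 = 25/34

25/34


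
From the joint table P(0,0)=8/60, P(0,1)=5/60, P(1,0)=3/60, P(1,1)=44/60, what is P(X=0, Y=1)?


Read from table: P(X=0, Y=1) = 5/60 = 1/12

1/12


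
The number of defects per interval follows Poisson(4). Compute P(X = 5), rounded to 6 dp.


P(X=5) = e^(-4) * 4^5 / 5!
≈ 0.01831563889 * 1024 / 120
≈ 0.156293

0.156293


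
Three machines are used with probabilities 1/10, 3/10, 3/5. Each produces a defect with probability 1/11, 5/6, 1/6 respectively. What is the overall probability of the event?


P(A) = P(A|B1)P(B1) + P(A|B2)P(B2) + P(A|B3)P(B3)
= 1/11*1/10 + 5/6*3/10 + 1/6*3/5
= 1/110 + 1/4 + 1/10 = 79/220

79/220


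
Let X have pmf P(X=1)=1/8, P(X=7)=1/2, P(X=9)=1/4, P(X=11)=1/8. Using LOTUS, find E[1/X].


E[1/X] = sum(g(x)*P(x))
= 1*1/8 + 1/7*1/2 + 1/9*1/4 + 1/11*1/8
= 653/2772

653/2772


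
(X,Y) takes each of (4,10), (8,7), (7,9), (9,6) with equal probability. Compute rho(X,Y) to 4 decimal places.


Cov(X,Y) = -2.7500, Var(X) = 3.5000, Var(Y) = 2.5000
rho = Cov/(sqrt(VarX)*sqrt(VarY)) = -0.9297

-0.9297


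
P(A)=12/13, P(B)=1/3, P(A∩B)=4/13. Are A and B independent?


P(A)*P(B) = 12/13*1/3 = 4/13
P(A∩B) = 4/13, which equals P(A)P(B), so independent

Yes, A and B are independent


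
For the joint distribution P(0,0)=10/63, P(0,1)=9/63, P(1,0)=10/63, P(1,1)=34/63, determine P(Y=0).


P(Y=0) = P(0,0)+P(1,0) = 10/63 + 10/63 = 20/63

20/63


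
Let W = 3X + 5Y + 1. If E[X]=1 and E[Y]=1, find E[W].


E[3X + 5Y + 1] = 3*E[X] + 5*E[Y] + 1
= (3)*(1) + (5)*(1) + (1)
= 3 + 5 + 1 = 9

9


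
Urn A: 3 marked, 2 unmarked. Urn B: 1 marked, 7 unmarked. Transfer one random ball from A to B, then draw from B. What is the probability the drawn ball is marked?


P(transfer marked) = 3/5; P(transfer unmarked) = 2/5
If marked transferred: Urn II has 2 marked of 9, so P(marked|marked moved) = 2/9
If unmarked transferred: Urn II has 1 marked of 9, so P(marked|unmarked moved) = 1/9
By total probability: P(marked) = 3/5*2/9 + 2/5*1/9 = 8/45

8/45


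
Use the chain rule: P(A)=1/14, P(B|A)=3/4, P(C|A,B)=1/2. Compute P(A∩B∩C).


P(A∩B∩C) = P(A) * P(B|A) * P(C|A∩B)
= 1/14 * 3/4 * 1/2
= 3/56 * 1/2 = 3/112

3/112


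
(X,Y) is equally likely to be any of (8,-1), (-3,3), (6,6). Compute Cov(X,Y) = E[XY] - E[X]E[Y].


E[X]=11/3, E[Y]=8/3, E[XY]=19/3
Cov(X,Y) = E[XY] - E[X]E[Y] = 19/3 - 11/3*8/3 = -31/9

-31/9


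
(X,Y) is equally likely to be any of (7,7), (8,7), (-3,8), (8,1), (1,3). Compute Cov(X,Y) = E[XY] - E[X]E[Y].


E[X]=21/5, E[Y]=26/5, E[XY]=92/5
Cov(X,Y) = E[XY] - E[X]E[Y] = 92/5 - 21/5*26/5 = -86/25

-86/25


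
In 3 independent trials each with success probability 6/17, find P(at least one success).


P(at least one) = 1 - P(none)
P(none) = (1 - 6/17)^3 = (11/17)^3 = 1331/4913
P(at least one) = 1 - 1331/4913 = 3582/4913

3582/4913


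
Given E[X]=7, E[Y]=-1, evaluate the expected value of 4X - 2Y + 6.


E[4X - 2Y + 6] = 4*E[X] - 2*E[Y] + 6
= (4)*(7) + (-2)*(-1) + (6)
= 28 + 2 + 6 = 36

36


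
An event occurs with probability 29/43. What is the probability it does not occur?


P(A') = 1 - P(A) = 1 - 29/43 = 14/43

14/43


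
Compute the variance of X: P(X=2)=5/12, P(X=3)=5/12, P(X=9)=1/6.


E[X] = 43/12, E[X^2] = 227/12
Var(X) = E[X^2] - (E[X])^2 = 227/12 - (43/12)^2 = 875/144

875/144


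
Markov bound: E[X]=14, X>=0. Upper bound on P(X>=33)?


Markov: P(X >= a) <= E[X]/a
P(X >= 33) <= 14/33

14/33


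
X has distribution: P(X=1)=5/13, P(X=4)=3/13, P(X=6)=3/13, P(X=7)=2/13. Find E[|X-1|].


E[|X-1|] = sum(g(x)*P(x))
= 0*5/13 + 3*3/13 + 5*3/13 + 6*2/13
= 36/13

36/13


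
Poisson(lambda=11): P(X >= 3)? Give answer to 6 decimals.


P(X>=3) = 1 - P(X<=2) = 1 - (e^(-11)*11^0/0! + e^(-11)*11^1/1! + e^(-11)*11^2/2!)
≈ 1 - (0.0000167017 + 0.0001837187 + 0.0010104529)
= 1 - 0.0012108733 = 0.9987891267
≈ 0.998789

0.998789


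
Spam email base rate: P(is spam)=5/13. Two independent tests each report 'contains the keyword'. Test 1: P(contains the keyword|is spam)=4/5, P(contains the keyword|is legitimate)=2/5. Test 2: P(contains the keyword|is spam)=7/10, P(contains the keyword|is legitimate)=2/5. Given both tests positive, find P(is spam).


After test 1: P(+) = 4/5*5/13 + 2/5*8/13 = 36/65
P(B|+) = (4/13)/(36/65) = 5/9
After test 2 (use post1 as new prior): P(+) = 7/10*5/9 + 2/5*4/9 = 17/30
P(B|+,+) = (7/18)/(17/30) = 35/51

35/51


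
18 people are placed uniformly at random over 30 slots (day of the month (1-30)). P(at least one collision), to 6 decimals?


P(all different) = prod((30-i)/30 for i=0..17) = 0.001429
P(at least one match) = 1 - 0.001429 = 0.998571

0.998571


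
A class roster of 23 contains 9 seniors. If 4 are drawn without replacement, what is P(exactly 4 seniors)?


P(X=4) = C(9,4)*C(14,0) / C(23,4)
= 126*1 / 8855
= 126/8855 = 18/1265

18/1265


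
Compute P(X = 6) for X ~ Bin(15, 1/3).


P(X=6) = C(15,6) * p^6 * (1-p)^9
= 5005 * 1/729 * 512/19683
= 2562560/14348907

2562560/14348907


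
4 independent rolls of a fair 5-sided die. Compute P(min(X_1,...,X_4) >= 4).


P(min >= 4) = P(all X_i >= 4) = (P(X_1 >= 4))^4
= (2/5)^4 = 16/625

16/625


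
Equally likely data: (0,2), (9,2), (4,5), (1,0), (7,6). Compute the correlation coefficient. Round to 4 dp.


Cov(X,Y) = 3.4000, Var(X) = 11.7600, Var(Y) = 4.8000
rho = Cov/(sqrt(VarX)*sqrt(VarY)) = 0.4525

0.4525


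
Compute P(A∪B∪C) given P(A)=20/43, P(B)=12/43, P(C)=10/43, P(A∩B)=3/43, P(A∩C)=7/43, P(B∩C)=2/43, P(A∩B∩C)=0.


P(A∪B∪C) = P(A)+P(B)+P(C) - P(AB)-P(AC)-P(BC) + P(ABC)
= 20/43+12/43+10/43 - 3/43-7/43-2/43 + 0
= 30/43

30/43


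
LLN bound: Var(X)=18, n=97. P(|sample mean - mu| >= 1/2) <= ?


Var(Xbar) = Var(X)/n = 18/97
Chebyshev: P(|Xbar-mu| >= 1/2) <= Var(Xbar)/(1/2)^2 = (18/97)/(1/4) = 72/97

72/97


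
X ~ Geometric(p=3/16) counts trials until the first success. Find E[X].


For geometric (trials until first success), E[X] = 1/p = 1/(3/16) = 16/3

16/3


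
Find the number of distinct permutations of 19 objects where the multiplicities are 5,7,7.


19! = 121645100408832000
Denominator: 5!=120 * 7!=5040 * 7!=5040
Coefficient = 121645100408832000 / 3048192000 = 39907296

39907296


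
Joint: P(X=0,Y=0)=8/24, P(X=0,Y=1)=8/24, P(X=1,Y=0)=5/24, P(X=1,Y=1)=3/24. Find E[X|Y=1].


P(Y=1) = 11/24
E[X|Y=1] = (0*8 + 1*3)/11 = 3/11

3/11


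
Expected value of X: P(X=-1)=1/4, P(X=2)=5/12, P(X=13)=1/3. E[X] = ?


E[X] = sum(x * P(x))
= -1*1/4 + 2*5/12 + 13*1/3
= 59/12

59/12


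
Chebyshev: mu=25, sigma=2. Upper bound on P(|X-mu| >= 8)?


k = 8/2 = 4
Chebyshev: P(|X-mu| >= k*sigma) <= 1/k^2 = 1/4^2 = 1/16

1/16


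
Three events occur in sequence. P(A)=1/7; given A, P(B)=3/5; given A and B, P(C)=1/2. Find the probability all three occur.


P(A∩B∩C) = P(A) * P(B|A) * P(C|A∩B)
= 1/7 * 3/5 * 1/2
= 3/35 * 1/2 = 3/70

3/70


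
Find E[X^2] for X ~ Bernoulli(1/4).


For Bernoulli: X in {0,1}
E[X^2] = 0^2*(1-1/4) + 1^2*1/4 = 1/4

1/4


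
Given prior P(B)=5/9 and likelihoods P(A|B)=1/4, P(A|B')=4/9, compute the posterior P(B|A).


P(A) = P(A|B)P(B) + P(A|B')P(B') = 1/4*5/9 + 4/9*4/9 = 109/324
P(B|A) = P(A|B)P(B)/P(A) = (5/36)/(109/324) = 45/109

45/109


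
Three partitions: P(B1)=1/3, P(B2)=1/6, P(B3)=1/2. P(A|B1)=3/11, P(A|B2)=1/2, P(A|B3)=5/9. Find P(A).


P(A) = P(A|B1)P(B1) + P(A|B2)P(B2) + P(A|B3)P(B3)
= 3/11*1/3 + 1/2*1/6 + 5/9*1/2
= 1/11 + 1/12 + 5/18 = 179/396

179/396


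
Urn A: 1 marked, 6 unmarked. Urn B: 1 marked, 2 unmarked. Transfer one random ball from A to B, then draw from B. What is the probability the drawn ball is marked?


P(transfer marked) = 1/7; P(transfer unmarked) = 6/7
If marked transferred: Urn II has 2 marked of 4, so P(marked|marked moved) = 1/2
If unmarked transferred: Urn II has 1 marked of 4, so P(marked|unmarked moved) = 1/4
By total probability: P(marked) = 1/7*1/2 + 6/7*1/4 = 2/7

2/7


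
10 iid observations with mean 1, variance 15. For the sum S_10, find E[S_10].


E[S_n] = n*E[X_1] = 10*1 = 10

10


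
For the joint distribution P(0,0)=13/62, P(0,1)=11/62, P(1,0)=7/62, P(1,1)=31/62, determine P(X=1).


P(X=1) = P(1,0)+P(1,1) = 7/62 + 31/62 = 38/62 = 19/31

19/31


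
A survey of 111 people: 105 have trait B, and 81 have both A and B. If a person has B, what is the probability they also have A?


P(A|B) = P(A∩B)/P(B) = (81/111)/(105/111) = 81/105 = 27/35

27/35


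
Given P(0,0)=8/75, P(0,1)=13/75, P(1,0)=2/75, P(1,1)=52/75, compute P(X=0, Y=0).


Read from table: P(X=0, Y=0) = 8/75

8/75


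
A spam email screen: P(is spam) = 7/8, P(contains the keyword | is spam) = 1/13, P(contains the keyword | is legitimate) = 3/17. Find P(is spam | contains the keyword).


P(A) = P(A|B)P(B) + P(A|B')P(B') = 1/13*7/8 + 3/17*1/8 = 79/884
P(B|A) = P(A|B)P(B)/P(A) = (7/104)/(79/884) = 119/158

119/158


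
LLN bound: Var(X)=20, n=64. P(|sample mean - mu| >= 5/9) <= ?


Var(Xbar) = Var(X)/n = 20/64
Chebyshev: P(|Xbar-mu| >= 5/9) <= Var(Xbar)/(5/9)^2 = (5/16)/(25/81) = 81/80
Bound exceeds 1, so trivial bound: 1

1


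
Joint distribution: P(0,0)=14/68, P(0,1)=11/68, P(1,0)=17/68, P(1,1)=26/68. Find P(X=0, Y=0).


Read from table: P(X=0, Y=0) = 14/68 = 7/34

7/34


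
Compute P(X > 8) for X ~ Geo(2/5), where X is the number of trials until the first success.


P(X > 8) = P(first 8 trials all fail) = (1-p)^8 = (3/5)^8 = 6561/390625

6561/390625


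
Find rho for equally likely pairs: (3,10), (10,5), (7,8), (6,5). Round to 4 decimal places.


Cov(X,Y) = -4.0000, Var(X) = 6.2500, Var(Y) = 4.5000
rho = Cov/(sqrt(VarX)*sqrt(VarY)) = -0.7542

-0.7542


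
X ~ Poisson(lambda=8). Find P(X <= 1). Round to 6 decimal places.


P(X<=1) = e^(-8)*8^0/0! + e^(-8)*8^1/1!
≈ 0.0003354626 + 0.0026837010
= 0.0030191636
≈ 0.003019

0.003019


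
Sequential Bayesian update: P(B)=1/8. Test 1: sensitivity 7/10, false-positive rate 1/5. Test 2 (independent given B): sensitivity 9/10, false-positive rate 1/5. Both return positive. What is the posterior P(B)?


After test 1: P(+) = 7/10*1/8 + 1/5*7/8 = 21/80
P(B|+) = (7/80)/(21/80) = 1/3
After test 2 (use post1 as new prior): P(+) = 9/10*1/3 + 1/5*2/3 = 13/30
P(B|+,+) = (3/10)/(13/30) = 9/13

9/13


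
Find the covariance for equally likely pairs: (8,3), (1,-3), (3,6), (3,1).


E[X]=15/4, E[Y]=7/4, E[XY]=21/2
Cov(X,Y) = E[XY] - E[X]E[Y] = 21/2 - 15/4*7/4 = 63/16

63/16


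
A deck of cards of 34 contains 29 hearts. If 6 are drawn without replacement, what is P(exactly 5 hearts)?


P(X=5) = C(29,5)*C(5,1) / C(34,6)
= 118755*5 / 1344904
= 593775/1344904 = 20475/46376

20475/46376


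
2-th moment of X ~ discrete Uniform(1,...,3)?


E[X^2] = (1/3) * sum(x^2 for x=1..3)
= 14/3

14/3


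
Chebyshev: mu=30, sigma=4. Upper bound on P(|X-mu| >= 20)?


k = 20/4 = 5
Chebyshev: P(|X-mu| >= k*sigma) <= 1/k^2 = 1/5^2 = 1/25

1/25


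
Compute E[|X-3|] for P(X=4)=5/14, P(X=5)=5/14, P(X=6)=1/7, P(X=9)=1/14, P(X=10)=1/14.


E[|X-3|] = sum(g(x)*P(x))
= 1*5/14 + 2*5/14 + 3*1/7 + 6*1/14 + 7*1/14
= 17/7

17/7


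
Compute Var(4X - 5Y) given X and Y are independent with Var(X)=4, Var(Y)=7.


Independence => Cov(X,Y)=0
Var(4X - 5Y) = 4^2*Var(X) + (-5)^2*Var(Y)
= 16*4 + 25*7 = 239

239


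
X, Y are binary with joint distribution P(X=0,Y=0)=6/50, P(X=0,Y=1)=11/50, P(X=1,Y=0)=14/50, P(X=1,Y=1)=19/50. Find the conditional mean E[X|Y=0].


P(Y=0) = 20/50
E[X|Y=0] = (0*6 + 1*14)/20 = 14/20 = 7/10

7/10


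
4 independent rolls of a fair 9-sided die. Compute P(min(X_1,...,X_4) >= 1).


P(min >= 1) = P(all X_i >= 1) = (P(X_1 >= 1))^4
= (9/9)^4 = 1^4 = 1

1


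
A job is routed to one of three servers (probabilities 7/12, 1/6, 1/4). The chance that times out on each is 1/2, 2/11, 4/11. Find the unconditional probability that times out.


P(A) = P(A|B1)P(B1) + P(A|B2)P(B2) + P(A|B3)P(B3)
= 1/2*7/12 + 2/11*1/6 + 4/11*1/4
= 7/24 + 1/33 + 1/11 = 109/264

109/264


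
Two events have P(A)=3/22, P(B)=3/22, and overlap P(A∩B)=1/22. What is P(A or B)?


P(A∪B) = P(A) + P(B) - P(A∩B)
= 3/22 + 3/22 - 1/22 = 5/22

5/22


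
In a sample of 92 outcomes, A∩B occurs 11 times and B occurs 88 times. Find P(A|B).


P(A|B) = P(A∩B)/P(B) = (11/92)/(88/92) = 11/88 = 1/8

1/8


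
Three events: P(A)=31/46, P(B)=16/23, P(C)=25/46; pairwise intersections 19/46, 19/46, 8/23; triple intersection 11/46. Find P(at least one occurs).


P(A∪B∪C) = P(A)+P(B)+P(C) - P(AB)-P(AC)-P(BC) + P(ABC)
= 31/46+16/23+25/46 - 19/46-19/46-8/23 + 11/46
= 45/46

45/46


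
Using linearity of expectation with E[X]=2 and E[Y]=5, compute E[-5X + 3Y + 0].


E[-5X + 3Y + 0] = -5*E[X] + 3*E[Y] + 0
= (-5)*(2) + (3)*(5) + (0)
= -10 + 15 + 0 = 5

5


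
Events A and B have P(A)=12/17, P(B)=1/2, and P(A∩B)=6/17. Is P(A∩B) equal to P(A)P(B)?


P(A)*P(B) = 12/17*1/2 = 6/17
P(A∩B) = 6/17, which equals P(A)P(B), so independent

Yes, A and B are independent


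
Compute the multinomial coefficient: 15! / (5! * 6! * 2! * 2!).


15! = 1307674368000
Denominator: 5!=120 * 6!=720 * 2!=2 * 2!=2
Coefficient = 1307674368000 / 345600 = 3783780

3783780


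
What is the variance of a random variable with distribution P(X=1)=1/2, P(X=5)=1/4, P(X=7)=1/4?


E[X] = 7/2, E[X^2] = 19
Var(X) = E[X^2] - (E[X])^2 = 19 - (7/2)^2 = 27/4

27/4


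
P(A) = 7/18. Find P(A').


P(A') = 1 - P(A) = 1 - 7/18 = 11/18

11/18


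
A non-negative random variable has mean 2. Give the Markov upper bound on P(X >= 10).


Markov: P(X >= a) <= E[X]/a
P(X >= 10) <= 2/10 = 1/5

1/5


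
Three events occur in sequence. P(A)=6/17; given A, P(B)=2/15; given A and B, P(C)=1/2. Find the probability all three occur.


P(A∩B∩C) = P(A) * P(B|A) * P(C|A∩B)
= 6/17 * 2/15 * 1/2
= 4/85 * 1/2 = 2/85

2/85


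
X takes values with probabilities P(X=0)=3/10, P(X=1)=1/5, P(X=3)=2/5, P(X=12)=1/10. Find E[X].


E[X] = sum(x * P(x))
= 0*3/10 + 1*1/5 + 3*2/5 + 12*1/10
= 13/5

13/5


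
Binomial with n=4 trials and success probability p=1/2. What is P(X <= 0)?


P(X<=0) = P(X=0)
= 1/16
= 1/16

1/16


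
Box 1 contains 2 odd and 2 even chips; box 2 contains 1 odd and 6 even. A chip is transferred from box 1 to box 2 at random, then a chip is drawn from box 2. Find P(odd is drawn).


P(transfer odd) = 2/4 = 1/2; P(transfer even) = 1/2
If odd transferred: Urn II has 2 odd of 8, so P(odd|odd moved) = 1/4
If even transferred: Urn II has 1 odd of 8, so P(odd|even moved) = 1/8
By total probability: P(odd) = 1/2*1/4 + 1/2*1/8 = 3/16

3/16


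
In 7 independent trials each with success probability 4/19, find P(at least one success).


P(at least one) = 1 - P(none)
P(none) = (1 - 4/19)^7 = (15/19)^7 = 170859375/893871739
P(at least one) = 1 - 170859375/893871739 = 723012364/893871739

723012364/893871739


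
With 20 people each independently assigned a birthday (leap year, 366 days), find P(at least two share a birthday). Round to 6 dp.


P(all different) = prod((366-i)/366 for i=0..19) = 0.589430
P(at least one match) = 1 - 0.589430 = 0.410570

0.410570


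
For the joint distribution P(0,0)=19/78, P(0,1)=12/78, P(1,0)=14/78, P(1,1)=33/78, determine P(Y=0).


P(Y=0) = P(0,0)+P(1,0) = 19/78 + 14/78 = 33/78 = 11/26

11/26


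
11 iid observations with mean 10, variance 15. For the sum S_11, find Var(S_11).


By independence, Var(S_n) = n*Var(X_1) = 11*15 = 165

165


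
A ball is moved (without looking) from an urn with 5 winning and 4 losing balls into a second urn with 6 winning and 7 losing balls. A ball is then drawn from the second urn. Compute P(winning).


P(transfer winning) = 5/9; P(transfer losing) = 4/9
If winning transferred: Urn II has 7 winning of 14, so P(winning|winning moved) = 1/2
If losing transferred: Urn II has 6 winning of 14, so P(winning|losing moved) = 3/7
By total probability: P(winning) = 5/9*1/2 + 4/9*3/7 = 59/126

59/126


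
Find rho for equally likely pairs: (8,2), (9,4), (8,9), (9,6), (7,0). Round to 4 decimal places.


Cov(X,Y) = 1.1600, Var(X) = 0.5600, Var(Y) = 9.7600
rho = Cov/(sqrt(VarX)*sqrt(VarY)) = 0.4962

0.4962


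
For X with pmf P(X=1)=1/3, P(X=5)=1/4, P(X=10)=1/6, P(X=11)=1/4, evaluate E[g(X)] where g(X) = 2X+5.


E[2X+5] = sum(g(x)*P(x))
= 7*1/3 + 15*1/4 + 25*1/6 + 27*1/4
= 17

17


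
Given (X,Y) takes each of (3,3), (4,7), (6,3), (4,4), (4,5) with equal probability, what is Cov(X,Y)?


E[X]=21/5, E[Y]=22/5, E[XY]=91/5
Cov(X,Y) = E[XY] - E[X]E[Y] = 91/5 - 21/5*22/5 = -7/25

-7/25


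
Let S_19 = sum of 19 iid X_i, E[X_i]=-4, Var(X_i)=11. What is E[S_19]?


E[S_n] = n*E[X_1] = 19*-4 = -76

-76


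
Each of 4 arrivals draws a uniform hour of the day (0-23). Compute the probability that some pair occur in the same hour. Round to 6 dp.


P(all different) = prod((24-i)/24 for i=0..3) = 0.768663
P(at least one match) = 1 - 0.768663 = 0.231337

0.231337


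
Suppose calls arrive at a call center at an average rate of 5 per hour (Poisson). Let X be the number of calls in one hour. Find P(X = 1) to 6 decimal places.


P(X=1) = e^(-5) * 5^1 / 1!
≈ 0.006737946999 * 5 / 1
≈ 0.033690

0.033690


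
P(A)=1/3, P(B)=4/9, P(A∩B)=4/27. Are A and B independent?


P(A)*P(B) = 1/3*4/9 = 4/27
P(A∩B) = 4/27, which equals P(A)P(B), so independent

Yes, A and B are independent


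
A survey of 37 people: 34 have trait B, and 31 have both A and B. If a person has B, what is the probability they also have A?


P(A|B) = P(A∩B)/P(B) = (31/37)/(34/37) = 31/34

31/34


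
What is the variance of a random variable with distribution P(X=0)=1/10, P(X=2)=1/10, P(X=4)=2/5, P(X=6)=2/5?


E[X] = 21/5, E[X^2] = 106/5
Var(X) = E[X^2] - (E[X])^2 = 106/5 - (21/5)^2 = 89/25

89/25


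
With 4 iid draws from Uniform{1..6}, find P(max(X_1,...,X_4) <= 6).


P(max <= 6) = P(all X_i <= 6) = (P(X_1 <= 6))^4
= (6/6)^4 = 1^4 = 1

1


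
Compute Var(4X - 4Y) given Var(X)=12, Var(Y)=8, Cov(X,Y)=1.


Var(4X - 4Y) = 4^2*Var(X) + (-4)^2*Var(Y) + 2*4*(-4)*Cov(X,Y)
= 16*12 + 16*8 - 32*1
= 192 + 128 - 32 = 288

288


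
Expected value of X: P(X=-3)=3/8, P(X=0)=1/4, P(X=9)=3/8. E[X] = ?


E[X] = sum(x * P(x))
= -3*3/8 + 0*1/4 + 9*3/8
= 9/4

9/4


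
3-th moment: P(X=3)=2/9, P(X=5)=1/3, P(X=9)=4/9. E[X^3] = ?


E[X^3] = sum(x^3 * P(x))
= 27*2/9 + 125*1/3 + 729*4/9
= 1115/3

1115/3


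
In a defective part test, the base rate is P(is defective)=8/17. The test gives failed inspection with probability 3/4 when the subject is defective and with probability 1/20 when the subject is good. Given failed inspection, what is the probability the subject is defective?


P(A) = P(A|B)P(B) + P(A|B')P(B') = 3/4*8/17 + 1/20*9/17 = 129/340
P(B|A) = P(A|B)P(B)/P(A) = (6/17)/(129/340) = 40/43

40/43


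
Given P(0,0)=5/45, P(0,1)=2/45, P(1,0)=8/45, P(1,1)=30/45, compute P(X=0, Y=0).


Read from table: P(X=0, Y=0) = 5/45 = 1/9

1/9


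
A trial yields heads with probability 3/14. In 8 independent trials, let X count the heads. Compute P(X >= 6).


P(X>=6) = P(X=6) + P(X=7) + P(X=8)
= 88209/52706752 + 24057/184473632 + 6561/1475789056
= 381267/210827008

381267/210827008


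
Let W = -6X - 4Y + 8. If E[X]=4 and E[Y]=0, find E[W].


E[-6X - 4Y + 8] = -6*E[X] - 4*E[Y] + 8
= (-6)*(4) + (-4)*(0) + (8)
= -24 + 0 + 8 = -16

-16


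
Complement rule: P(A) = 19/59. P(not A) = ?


P(A') = 1 - P(A) = 1 - 19/59 = 40/59

40/59


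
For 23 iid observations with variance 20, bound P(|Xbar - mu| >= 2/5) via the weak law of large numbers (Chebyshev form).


Var(Xbar) = Var(X)/n = 20/23
Chebyshev: P(|Xbar-mu| >= 2/5) <= Var(Xbar)/(2/5)^2 = (20/23)/(4/25) = 125/23
Bound exceeds 1, so trivial bound: 1

1


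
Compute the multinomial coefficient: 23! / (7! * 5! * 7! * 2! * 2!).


23! = 25852016738884976640000
Denominator: 7!=5040 * 5!=120 * 7!=5040 * 2!=2 * 2!=2
Coefficient = 25852016738884976640000 / 12192768000 = 2120274636480

2120274636480


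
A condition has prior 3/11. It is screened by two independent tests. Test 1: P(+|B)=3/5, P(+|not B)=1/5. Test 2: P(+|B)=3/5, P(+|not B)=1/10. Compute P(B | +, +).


After test 1: P(+) = 3/5*3/11 + 1/5*8/11 = 17/55
P(B|+) = (9/55)/(17/55) = 9/17
After test 2 (use post1 as new prior): P(+) = 3/5*9/17 + 1/10*8/17 = 31/85
P(B|+,+) = (27/85)/(31/85) = 27/31

27/31


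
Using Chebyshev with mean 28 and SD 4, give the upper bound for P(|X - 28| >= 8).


k = 8/4 = 2
Chebyshev: P(|X-mu| >= k*sigma) <= 1/k^2 = 1/2^2 = 1/4

1/4


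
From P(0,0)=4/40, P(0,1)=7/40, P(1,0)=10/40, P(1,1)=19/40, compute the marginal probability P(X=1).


P(X=1) = P(1,0)+P(1,1) = 10/40 + 19/40 = 29/40

29/40


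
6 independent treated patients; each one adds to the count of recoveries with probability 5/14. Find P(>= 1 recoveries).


P(at least one) = 1 - P(none)
P(none) = (1 - 5/14)^6 = (9/14)^6 = 531441/7529536
P(at least one) = 1 - 531441/7529536 = 6998095/7529536

6998095/7529536


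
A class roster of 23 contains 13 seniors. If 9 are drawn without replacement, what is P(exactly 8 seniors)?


P(X=8) = C(13,8)*C(10,1) / C(23,9)
= 1287*10 / 817190
= 12870/817190 = 117/7429

117/7429


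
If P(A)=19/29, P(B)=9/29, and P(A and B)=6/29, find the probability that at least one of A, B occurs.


P(A∪B) = P(A) + P(B) - P(A∩B)
= 19/29 + 9/29 - 6/29 = 22/29

22/29


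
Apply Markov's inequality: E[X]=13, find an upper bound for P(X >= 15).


Markov: P(X >= a) <= E[X]/a
P(X >= 15) <= 13/15

13/15


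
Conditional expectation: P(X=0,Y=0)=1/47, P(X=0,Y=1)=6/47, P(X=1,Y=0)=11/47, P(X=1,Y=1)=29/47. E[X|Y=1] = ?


P(Y=1) = 35/47
E[X|Y=1] = (0*6 + 1*29)/35 = 29/35

29/35


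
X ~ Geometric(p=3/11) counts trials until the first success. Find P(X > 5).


P(X > 5) = P(first 5 trials all fail) = (1-p)^5 = (8/11)^5 = 32768/161051

32768/161051


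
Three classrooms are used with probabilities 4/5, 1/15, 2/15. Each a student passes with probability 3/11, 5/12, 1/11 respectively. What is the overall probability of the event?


P(A) = P(A|B1)P(B1) + P(A|B2)P(B2) + P(A|B3)P(B3)
= 3/11*4/5 + 5/12*1/15 + 1/11*2/15
= 12/55 + 1/36 + 2/165 = 511/1980

511/1980


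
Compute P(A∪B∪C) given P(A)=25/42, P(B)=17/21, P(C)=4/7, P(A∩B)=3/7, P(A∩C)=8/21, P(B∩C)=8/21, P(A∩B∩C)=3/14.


P(A∪B∪C) = P(A)+P(B)+P(C) - P(AB)-P(AC)-P(BC) + P(ABC)
= 25/42+17/21+4/7 - 3/7-8/21-8/21 + 3/14
= 1

1


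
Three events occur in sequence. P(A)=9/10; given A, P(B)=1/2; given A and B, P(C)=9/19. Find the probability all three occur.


P(A∩B∩C) = P(A) * P(B|A) * P(C|A∩B)
= 9/10 * 1/2 * 9/19
= 9/20 * 9/19 = 81/380

81/380


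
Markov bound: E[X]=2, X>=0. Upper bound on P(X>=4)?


Markov: P(X >= a) <= E[X]/a
P(X >= 4) <= 2/4 = 1/2

1/2


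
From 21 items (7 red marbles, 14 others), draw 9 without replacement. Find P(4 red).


P(X=4) = C(7,4)*C(14,5) / C(21,9)
= 35*2002 / 293930
= 70070/293930 = 77/323

77/323


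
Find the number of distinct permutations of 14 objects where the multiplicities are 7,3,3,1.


14! = 87178291200
Denominator: 7!=5040 * 3!=6 * 3!=6 * 1!=1
Coefficient = 87178291200 / 181440 = 480480

480480


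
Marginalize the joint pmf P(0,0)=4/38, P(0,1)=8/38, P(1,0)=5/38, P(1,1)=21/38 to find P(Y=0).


P(Y=0) = P(0,0)+P(1,0) = 4/38 + 5/38 = 9/38

9/38


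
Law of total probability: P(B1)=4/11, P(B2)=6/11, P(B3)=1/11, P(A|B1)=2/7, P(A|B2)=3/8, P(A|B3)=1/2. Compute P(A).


P(A) = P(A|B1)P(B1) + P(A|B2)P(B2) + P(A|B3)P(B3)
= 2/7*4/11 + 3/8*6/11 + 1/2*1/11
= 8/77 + 9/44 + 1/22 = 109/308

109/308


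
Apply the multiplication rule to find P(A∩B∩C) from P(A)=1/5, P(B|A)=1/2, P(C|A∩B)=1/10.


P(A∩B∩C) = P(A) * P(B|A) * P(C|A∩B)
= 1/5 * 1/2 * 1/10
= 1/10 * 1/10 = 1/100

1/100


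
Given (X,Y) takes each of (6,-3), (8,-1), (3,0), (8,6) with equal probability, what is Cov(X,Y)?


E[X]=25/4, E[Y]=1/2, E[XY]=11/2
Cov(X,Y) = E[XY] - E[X]E[Y] = 11/2 - 25/4*1/2 = 19/8

19/8


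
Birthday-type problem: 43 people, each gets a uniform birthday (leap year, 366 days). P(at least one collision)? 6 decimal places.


P(all different) = prod((366-i)/366 for i=0..42) = 0.076637
P(at least one match) = 1 - 0.076637 = 0.923363

0.923363


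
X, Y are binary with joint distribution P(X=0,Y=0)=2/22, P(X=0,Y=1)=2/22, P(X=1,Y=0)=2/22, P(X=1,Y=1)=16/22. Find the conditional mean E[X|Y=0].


P(Y=0) = 4/22
E[X|Y=0] = (0*2 + 1*2)/4 = 2/4 = 1/2

1/2


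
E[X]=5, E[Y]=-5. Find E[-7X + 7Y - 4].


E[-7X + 7Y - 4] = -7*E[X] + 7*E[Y] - 4
= (-7)*(5) + (7)*(-5) + (-4)
= -35 - 35 - 4 = -74

-74


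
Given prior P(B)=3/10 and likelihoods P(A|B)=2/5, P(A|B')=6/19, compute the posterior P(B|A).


P(A) = P(A|B)P(B) + P(A|B')P(B') = 2/5*3/10 + 6/19*7/10 = 162/475
P(B|A) = P(A|B)P(B)/P(A) = (3/25)/(162/475) = 19/54

19/54


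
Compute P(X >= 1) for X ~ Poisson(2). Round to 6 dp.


P(X>=1) = 1 - P(X<=0) = 1 - (e^(-2)*2^0/0!)
≈ 1 - 0.1353352832 = 0.8646647168
≈ 0.864665

0.864665


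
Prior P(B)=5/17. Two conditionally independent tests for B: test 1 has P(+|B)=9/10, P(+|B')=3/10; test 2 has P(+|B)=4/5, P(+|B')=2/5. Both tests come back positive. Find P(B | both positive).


After test 1: P(+) = 9/10*5/17 + 3/10*12/17 = 81/170
P(B|+) = (9/34)/(81/170) = 5/9
After test 2 (use post1 as new prior): P(+) = 4/5*5/9 + 2/5*4/9 = 28/45
P(B|+,+) = (4/9)/(28/45) = 5/7

5/7


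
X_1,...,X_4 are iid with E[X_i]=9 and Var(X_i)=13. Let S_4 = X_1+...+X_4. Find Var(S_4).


By independence, Var(S_n) = n*Var(X_1) = 4*13 = 52

52


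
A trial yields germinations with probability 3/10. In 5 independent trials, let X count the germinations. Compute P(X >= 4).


P(X>=4) = P(X=4) + P(X=5)
= 567/20000 + 243/100000
= 1539/50000

1539/50000


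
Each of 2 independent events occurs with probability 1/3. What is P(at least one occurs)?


P(at least one) = 1 - P(none)
P(none) = (1 - 1/3)^2 = (2/3)^2 = 4/9
P(at least one) = 1 - 4/9 = 5/9

5/9


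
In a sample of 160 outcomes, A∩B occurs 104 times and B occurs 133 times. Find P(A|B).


P(A|B) = P(A∩B)/P(B) = (104/160)/(133/160) = 104/133

104/133


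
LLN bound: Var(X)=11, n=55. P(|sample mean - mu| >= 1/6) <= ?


Var(Xbar) = Var(X)/n = 11/55
Chebyshev: P(|Xbar-mu| >= 1/6) <= Var(Xbar)/(1/6)^2 = (1/5)/(1/36) = 36/5
Bound exceeds 1, so trivial bound: 1

1


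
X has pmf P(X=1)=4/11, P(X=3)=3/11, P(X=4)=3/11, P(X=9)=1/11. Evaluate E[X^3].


E[X^3] = sum(x^3 * P(x))
= 1*4/11 + 27*3/11 + 64*3/11 + 729*1/11
= 1006/11

1006/11


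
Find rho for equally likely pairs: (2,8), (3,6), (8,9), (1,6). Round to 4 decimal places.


Cov(X,Y) = 2.6250, Var(X) = 7.2500, Var(Y) = 1.6875
rho = Cov/(sqrt(VarX)*sqrt(VarY)) = 0.7505

0.7505


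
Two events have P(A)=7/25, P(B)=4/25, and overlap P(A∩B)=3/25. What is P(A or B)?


P(A∪B) = P(A) + P(B) - P(A∩B)
= 7/25 + 4/25 - 3/25 = 8/25

8/25


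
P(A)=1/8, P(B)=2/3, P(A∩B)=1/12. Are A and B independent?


P(A)*P(B) = 1/8*2/3 = 1/12
P(A∩B) = 1/12, which equals P(A)P(B), so independent

Yes, A and B are independent


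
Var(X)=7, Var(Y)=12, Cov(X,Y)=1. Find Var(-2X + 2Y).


Var(-2X + 2Y) = (-2)^2*Var(X) + 2^2*Var(Y) + 2*(-2)*2*Cov(X,Y)
= 4*7 + 4*12 - 8*1
= 28 + 48 - 8 = 68

68


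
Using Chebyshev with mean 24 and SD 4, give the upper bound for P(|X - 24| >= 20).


k = 20/4 = 5
Chebyshev: P(|X-mu| >= k*sigma) <= 1/k^2 = 1/5^2 = 1/25

1/25


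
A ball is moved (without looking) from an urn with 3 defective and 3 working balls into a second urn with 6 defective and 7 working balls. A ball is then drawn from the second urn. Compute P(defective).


P(transfer defective) = 3/6 = 1/2; P(transfer working) = 1/2
If defective transferred: Urn II has 7 defective of 14, so P(defective|defective moved) = 1/2
If working transferred: Urn II has 6 defective of 14, so P(defective|working moved) = 3/7
By total probability: P(defective) = 1/2*1/2 + 1/2*3/7 = 13/28

13/28


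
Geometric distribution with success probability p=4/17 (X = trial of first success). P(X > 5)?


P(X > 5) = P(first 5 trials all fail) = (1-p)^5 = (13/17)^5 = 371293/1419857

371293/1419857


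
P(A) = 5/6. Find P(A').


P(A') = 1 - P(A) = 1 - 5/6 = 1/6

1/6


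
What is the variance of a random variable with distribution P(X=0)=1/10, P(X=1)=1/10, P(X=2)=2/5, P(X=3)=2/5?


E[X] = 21/10, E[X^2] = 53/10
Var(X) = E[X^2] - (E[X])^2 = 53/10 - (21/10)^2 = 89/100

89/100


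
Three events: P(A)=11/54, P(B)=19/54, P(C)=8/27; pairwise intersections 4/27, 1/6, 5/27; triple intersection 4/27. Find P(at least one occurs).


P(A∪B∪C) = P(A)+P(B)+P(C) - P(AB)-P(AC)-P(BC) + P(ABC)
= 11/54+19/54+8/27 - 4/27-1/6-5/27 + 4/27
= 1/2

1/2


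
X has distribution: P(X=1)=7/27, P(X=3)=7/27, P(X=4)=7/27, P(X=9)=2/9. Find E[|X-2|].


E[|X-2|] = sum(g(x)*P(x))
= 1*7/27 + 1*7/27 + 2*7/27 + 7*2/9
= 70/27

70/27


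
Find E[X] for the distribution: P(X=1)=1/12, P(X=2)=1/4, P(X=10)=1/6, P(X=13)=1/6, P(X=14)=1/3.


E[X] = sum(x * P(x))
= 1*1/12 + 2*1/4 + 10*1/6 + 13*1/6 + 14*1/3
= 109/12

109/12


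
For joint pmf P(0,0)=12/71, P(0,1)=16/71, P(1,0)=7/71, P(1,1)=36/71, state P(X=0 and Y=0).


Read from table: P(X=0, Y=0) = 12/71

12/71


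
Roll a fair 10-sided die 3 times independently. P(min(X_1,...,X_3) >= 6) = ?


P(min >= 6) = P(all X_i >= 6) = (P(X_1 >= 6))^3
= (5/10)^3 = (1/2)^3 = 1/8

1/8


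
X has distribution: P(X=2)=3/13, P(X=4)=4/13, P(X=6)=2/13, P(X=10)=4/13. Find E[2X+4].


E[2X+4] = sum(g(x)*P(x))
= 8*3/13 + 12*4/13 + 16*2/13 + 24*4/13
= 200/13

200/13


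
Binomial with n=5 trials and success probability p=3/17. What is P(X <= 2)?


P(X<=2) = P(X=0) + P(X=1) + P(X=2)
= 537824/1419857 + 576240/1419857 + 246960/1419857
= 1361024/1419857

1361024/1419857


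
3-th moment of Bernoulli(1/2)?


For Bernoulli: X in {0,1}
E[X^3] = 0^3*(1-1/2) + 1^3*1/2 = 1/2

1/2


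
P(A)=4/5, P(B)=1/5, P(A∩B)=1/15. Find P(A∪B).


P(A∪B) = P(A) + P(B) - P(A∩B)
= 4/5 + 1/5 - 1/15 = 14/15

14/15
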